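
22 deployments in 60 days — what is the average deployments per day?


Formula: deployments per day = releases / days
= 22 / 60
= 0.367 deploys/day
(equivalently, 2.57 deploys/week)

0.367 deploys/day


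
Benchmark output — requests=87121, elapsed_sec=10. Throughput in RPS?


Formula: throughput = requests / seconds
throughput = 87121 / 10
throughput = 8712.1 requests/second

8712.1 requests/second


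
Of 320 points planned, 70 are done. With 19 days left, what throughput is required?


Formula: Required rate = Remaining points / Days left
Remaining = 320 - 70 = 250 points
Required rate = 250 / 19 = 13.16 points/day

13.16 points/day


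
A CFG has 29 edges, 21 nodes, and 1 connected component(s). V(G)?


Formula: V(G) = E - N + 2P
V(G) = 29 - 21 + 2*1
V(G) = 8 + 2
V(G) = 10

10


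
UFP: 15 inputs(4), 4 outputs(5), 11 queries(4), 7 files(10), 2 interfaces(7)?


UFP = EI*4 + EO*5 + EQ*4 + ILF*10 + EIF*7
UFP = 15*4 + 4*5 + 11*4 + 7*10 + 2*7
UFP = 60 + 20 + 44 + 70 + 14
UFP = 208

208


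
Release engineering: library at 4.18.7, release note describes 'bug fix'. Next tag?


Current: 4.18.7
Change category: 'bug fix' → patch bump
SemVer rule: patch bump → increment PATCH (MAJOR and MINOR unchanged)
New: 4.18.8

4.18.8


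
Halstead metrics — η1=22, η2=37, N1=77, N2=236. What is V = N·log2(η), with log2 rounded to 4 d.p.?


Formula: V = N * log2(η), where N = N1 + N2 and η = η1 + η2
η = 22 + 37 = 59
N = 77 + 236 = 313
log2(59) ≈ 5.8826
V = 313 * 5.8826 = 1841.25

1841.25


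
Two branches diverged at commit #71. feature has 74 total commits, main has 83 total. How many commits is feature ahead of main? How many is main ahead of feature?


Common ancestor: commit #71
feature commits after divergence: 74 - 71 = 3
main commits after divergence: 83 - 71 = 12
feature is 3 commits ahead of main
main is 12 commits ahead of feature

feature ahead: 3, main ahead: 12


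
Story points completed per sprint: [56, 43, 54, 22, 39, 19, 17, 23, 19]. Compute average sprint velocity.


Formula: Avg velocity = Total points / Number of sprints
Points: [56, 43, 54, 22, 39, 19, 17, 23, 19]
Sum = 56 + 43 + 54 + 22 + 39 + 19 + 17 + 23 + 19 = 292
Avg velocity = 292 / 9 = 32.44 points/sprint

32.44 points/sprint


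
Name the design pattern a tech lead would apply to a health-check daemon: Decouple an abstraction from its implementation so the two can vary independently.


This matches the Bridge pattern

Bridge


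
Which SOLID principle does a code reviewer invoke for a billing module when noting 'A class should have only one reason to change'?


This describes the Single Responsibility Principle (SRP)

Single Responsibility Principle (SRP)


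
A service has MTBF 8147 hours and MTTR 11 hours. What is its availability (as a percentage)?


Availability = MTBF / (MTBF + MTTR)
Availability = 8147 / (8147 + 11)
Availability = 8147 / 8158
Availability = 99.8652%

99.8652%


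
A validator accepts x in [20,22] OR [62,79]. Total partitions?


Valid ranges: [20,22] and [62,79]
Class 1: x < 20 — invalid
Class 2: 20 ≤ x ≤ 22 — valid
Class 3: 22 < x < 62 — invalid (gap between ranges)
Class 4: 62 ≤ x ≤ 79 — valid
Class 5: x > 79 — invalid
Total equivalence classes: 5

5 equivalence classes


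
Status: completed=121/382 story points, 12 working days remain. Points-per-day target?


Formula: Required rate = Remaining points / Days left
Remaining = 382 - 121 = 261 points
Required rate = 261 / 12 = 21.75 points/day

21.75 points/day


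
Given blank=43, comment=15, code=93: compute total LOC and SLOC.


Total LOC = blank + comment + code
Total LOC = 43 + 15 + 93 = 151
SLOC (source only) = code = 93

Total LOC: 151, SLOC: 93


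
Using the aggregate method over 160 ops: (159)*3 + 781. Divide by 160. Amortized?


Formula: Amortized cost = Total cost / Operations
Total cost = (159 * 3) + (1 * 781)
Total cost = 477 + 781 = 1258
Amortized = 1258 / 160 = 7.8625

7.8625


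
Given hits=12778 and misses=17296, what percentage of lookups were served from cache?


Formula: hit rate = hits / (hits + misses) * 100
hit rate = 12778 / (12778 + 17296) * 100
hit rate = 12778 / 30074 * 100
hit rate = 42.49%

42.49%


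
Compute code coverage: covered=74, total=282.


Coverage = covered / total * 100
Coverage = 74 / 282 * 100
Coverage = 26.24%

26.24%


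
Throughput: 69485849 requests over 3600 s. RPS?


Formula: throughput = requests / seconds
throughput = 69485849 / 3600
throughput = 19301.62 requests/second

19301.62 requests/second


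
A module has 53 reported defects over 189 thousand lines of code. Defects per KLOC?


Defect density = defects / KLOC
Defect density = 53 / 189
Defect density = 0.28 defects/KLOC

0.28 defects/KLOC


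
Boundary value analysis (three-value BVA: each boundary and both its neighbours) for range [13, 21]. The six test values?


Range: [13, 21]
Boundaries: just below min, min, min+1, max-1, max, just above max
Values: [12, 13, 14, 20, 21, 22]

[12, 13, 14, 20, 21, 22]


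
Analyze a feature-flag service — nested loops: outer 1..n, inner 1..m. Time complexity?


Reasoning: product of independent bounds
Complexity: O(n*m)

O(n*m)


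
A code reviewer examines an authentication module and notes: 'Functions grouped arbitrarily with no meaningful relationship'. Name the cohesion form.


Reasoning: Worst: random grouping
Type: Coincidental cohesion

Coincidental cohesion


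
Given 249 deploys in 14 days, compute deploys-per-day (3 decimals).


Formula: deployments per day = releases / days
= 249 / 14
= 17.786 deploys/day
(equivalently, 124.5 deploys/week)

17.786 deploys/day


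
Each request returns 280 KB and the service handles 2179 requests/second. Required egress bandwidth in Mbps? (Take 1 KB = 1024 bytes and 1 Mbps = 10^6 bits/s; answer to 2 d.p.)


Formula: Mbps = payload_bytes * RPS * 8 / 1e6
Payload per request = 280 KB = 280 * 1024 = 286720 bytes
Total bytes/sec = 286720 * 2179 = 624762880
Total bits/sec = 624762880 * 8 = 4998103040
Mbps = 4998103040 / 1e6 = 4998.1

4998.1 Mbps


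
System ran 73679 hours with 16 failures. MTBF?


Formula: MTBF = Total operating time / Number of failures
MTBF = 73679 / 16
MTBF = 4604.94 hours

4604.94 hours


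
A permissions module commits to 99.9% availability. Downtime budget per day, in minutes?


Formula: allowed downtime = period * (100 - SLA) / 100
Period (day) = 1440 minutes
Unavailability fraction = (100 - 99.9) / 100
Allowed downtime = 1440 * (100 - 99.9) / 100
Allowed downtime = 1.44 minutes

1.44 minutes


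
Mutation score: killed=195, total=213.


Mutation score = killed / total * 100
Mutation score = 195 / 213 * 100
Mutation score = 91.55%

91.55%


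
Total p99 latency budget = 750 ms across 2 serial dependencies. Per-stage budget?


Formula: per_stage = total_budget / stages
per_stage = 750 / 2
per_stage = 375.0 ms

375.0 ms


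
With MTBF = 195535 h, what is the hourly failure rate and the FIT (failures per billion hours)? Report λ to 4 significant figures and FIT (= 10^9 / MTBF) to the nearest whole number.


Formula: λ = 1 / MTBF; FIT = λ × 1e9 = 1e9 / MTBF
λ = 1 / 195535 ≈ 5.114e-06 failures/hour
FIT = 1e9 / 195535 ≈ 5114 failures per 1e9 hours (nearest whole number)

λ = 5.114e-06 /h, FIT = 5114


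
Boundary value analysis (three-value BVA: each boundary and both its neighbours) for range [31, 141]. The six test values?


Range: [31, 141]
Boundaries: just below min, min, min+1, max-1, max, just above max
Values: [30, 31, 32, 140, 141, 142]

[30, 31, 32, 140, 141, 142]


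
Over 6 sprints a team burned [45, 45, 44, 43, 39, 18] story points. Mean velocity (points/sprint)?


Formula: Avg velocity = Total points / Number of sprints
Points: [45, 45, 44, 43, 39, 18]
Sum = 45 + 45 + 44 + 43 + 39 + 18 = 234
Avg velocity = 234 / 6 = 39.0 points/sprint

39.0 points/sprint


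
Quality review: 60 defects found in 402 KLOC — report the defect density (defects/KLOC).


Defect density = defects / KLOC
Defect density = 60 / 402
Defect density = 0.149 defects/KLOC

0.149 defects/KLOC


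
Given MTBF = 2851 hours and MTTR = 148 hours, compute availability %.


Availability = MTBF / (MTBF + MTTR)
Availability = 2851 / (2851 + 148)
Availability = 2851 / 2999
Availability = 95.065%

95.065%


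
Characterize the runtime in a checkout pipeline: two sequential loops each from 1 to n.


Reasoning: sequential dominates: O(n) + O(n) = O(n)
Complexity: O(n)

O(n)


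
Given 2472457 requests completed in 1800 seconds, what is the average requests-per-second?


Formula: throughput = requests / seconds
throughput = 2472457 / 1800
throughput = 1373.59 requests/second

1373.59 requests/second


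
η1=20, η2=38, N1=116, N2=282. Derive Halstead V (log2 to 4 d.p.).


Formula: V = N * log2(η), where N = N1 + N2 and η = η1 + η2
η = 20 + 38 = 58
N = 116 + 282 = 398
log2(58) ≈ 5.8580
V = 398 * 5.8580 = 2331.48

2331.48


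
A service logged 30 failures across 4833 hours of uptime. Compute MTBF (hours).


Formula: MTBF = Total operating time / Number of failures
MTBF = 4833 / 30
MTBF = 161.1 hours

161.1 hours


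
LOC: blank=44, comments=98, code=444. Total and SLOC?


Total LOC = blank + comment + code
Total LOC = 44 + 98 + 444 = 586
SLOC (source only) = code = 444

Total LOC: 586, SLOC: 444


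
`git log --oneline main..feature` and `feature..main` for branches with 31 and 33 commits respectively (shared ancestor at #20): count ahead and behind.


Common ancestor: commit #20
feature commits after divergence: 31 - 20 = 11
main commits after divergence: 33 - 20 = 13
feature is 11 commits ahead of main
main is 13 commits ahead of feature

feature ahead: 11, main ahead: 13


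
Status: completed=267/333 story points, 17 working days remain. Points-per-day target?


Formula: Required rate = Remaining points / Days left
Remaining = 333 - 267 = 66 points
Required rate = 66 / 17 = 3.88 points/day

3.88 points/day


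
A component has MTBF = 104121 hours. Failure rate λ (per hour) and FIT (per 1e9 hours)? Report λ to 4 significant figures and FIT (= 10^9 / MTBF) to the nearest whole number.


Formula: λ = 1 / MTBF; FIT = λ × 1e9 = 1e9 / MTBF
λ = 1 / 104121 ≈ 9.604e-06 failures/hour
FIT = 1e9 / 104121 ≈ 9604 failures per 1e9 hours (nearest whole number)

λ = 9.604e-06 /h, FIT = 9604


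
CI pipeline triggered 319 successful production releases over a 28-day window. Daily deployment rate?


Formula: deployments per day = releases / days
= 319 / 28
= 11.393 deploys/day
(equivalently, 79.75 deploys/week)

11.393 deploys/day


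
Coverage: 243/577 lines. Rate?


Coverage = covered / total * 100
Coverage = 243 / 577 * 100
Coverage = 42.11%

42.11%


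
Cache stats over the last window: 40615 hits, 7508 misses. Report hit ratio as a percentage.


Formula: hit rate = hits / (hits + misses) * 100
hit rate = 40615 / (40615 + 7508) * 100
hit rate = 40615 / 48123 * 100
hit rate = 84.4%

84.4%


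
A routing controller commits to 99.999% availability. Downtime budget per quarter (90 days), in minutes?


Formula: allowed downtime = period * (100 - SLA) / 100
Period (quarter (90 days)) = 129600 minutes
Unavailability fraction = (100 - 99.999) / 100
Allowed downtime = 129600 * (100 - 99.999) / 100
Allowed downtime = 1.296 minutes

1.296 minutes


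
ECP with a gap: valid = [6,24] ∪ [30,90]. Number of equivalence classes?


Valid ranges: [6,24] and [30,90]
Class 1: x < 6 — invalid
Class 2: 6 ≤ x ≤ 24 — valid
Class 3: 24 < x < 30 — invalid (gap between ranges)
Class 4: 30 ≤ x ≤ 90 — valid
Class 5: x > 90 — invalid
Total equivalence classes: 5

5 equivalence classes


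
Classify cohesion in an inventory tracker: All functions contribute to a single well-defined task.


Reasoning: Best: single purpose
Type: Functional cohesion

Functional cohesion


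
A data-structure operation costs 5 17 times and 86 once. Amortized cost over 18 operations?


Formula: Amortized cost = Total cost / Operations
Total cost = (17 * 5) + (1 * 86)
Total cost = 85 + 86 = 171
Amortized = 171 / 18 = 9.5

9.5


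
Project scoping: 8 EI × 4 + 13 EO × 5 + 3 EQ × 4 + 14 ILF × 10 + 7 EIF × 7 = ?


UFP = EI*4 + EO*5 + EQ*4 + ILF*10 + EIF*7
UFP = 8*4 + 13*5 + 3*4 + 14*10 + 7*7
UFP = 32 + 65 + 12 + 140 + 49
UFP = 298

298


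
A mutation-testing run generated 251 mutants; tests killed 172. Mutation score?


Mutation score = killed / total * 100
Mutation score = 172 / 251 * 100
Mutation score = 68.53%

68.53%


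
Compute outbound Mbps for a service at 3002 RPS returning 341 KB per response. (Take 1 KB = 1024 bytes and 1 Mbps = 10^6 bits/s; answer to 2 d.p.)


Formula: Mbps = payload_bytes * RPS * 8 / 1e6
Payload per request = 341 KB = 341 * 1024 = 349184 bytes
Total bytes/sec = 349184 * 3002 = 1048250368
Total bits/sec = 1048250368 * 8 = 8386002944
Mbps = 8386002944 / 1e6 = 8386.0

8386.0 Mbps


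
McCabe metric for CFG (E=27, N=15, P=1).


Formula: V(G) = E - N + 2P
V(G) = 27 - 15 + 2*1
V(G) = 12 + 2
V(G) = 14

14


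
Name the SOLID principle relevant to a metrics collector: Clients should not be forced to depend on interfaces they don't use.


This describes the Interface Segregation Principle (ISP)

Interface Segregation Principle (ISP)


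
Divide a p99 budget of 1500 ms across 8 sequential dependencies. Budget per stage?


Formula: per_stage = total_budget / stages
per_stage = 1500 / 8
per_stage = 187.5 ms

187.5 ms


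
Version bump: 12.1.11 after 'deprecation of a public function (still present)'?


Current: 12.1.11
Change category: 'deprecation of a public function (still present)' → minor bump
SemVer rule: minor bump → increment MINOR, reset PATCH to 0 (MAJOR unchanged)
New: 12.2.0

12.2.0


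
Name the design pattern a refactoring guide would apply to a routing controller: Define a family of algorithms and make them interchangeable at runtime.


This matches the Strategy pattern

Strategy


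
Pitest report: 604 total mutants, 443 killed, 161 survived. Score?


Mutation score = killed / total * 100
Mutation score = 443 / 604 * 100
Mutation score = 73.34%

73.34%


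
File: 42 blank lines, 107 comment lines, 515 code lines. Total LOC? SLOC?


Total LOC = blank + comment + code
Total LOC = 42 + 107 + 515 = 664
SLOC (source only) = code = 515

Total LOC: 664, SLOC: 515


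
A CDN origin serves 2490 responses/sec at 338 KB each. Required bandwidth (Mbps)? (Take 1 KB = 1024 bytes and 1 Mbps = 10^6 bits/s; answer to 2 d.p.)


Formula: Mbps = payload_bytes * RPS * 8 / 1e6
Payload per request = 338 KB = 338 * 1024 = 346112 bytes
Total bytes/sec = 346112 * 2490 = 861818880
Total bits/sec = 861818880 * 8 = 6894551040
Mbps = 6894551040 / 1e6 = 6894.55

6894.55 Mbps


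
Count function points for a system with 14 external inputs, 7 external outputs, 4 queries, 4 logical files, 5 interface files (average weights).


UFP = EI*4 + EO*5 + EQ*4 + ILF*10 + EIF*7
UFP = 14*4 + 7*5 + 4*4 + 4*10 + 5*7
UFP = 56 + 35 + 16 + 40 + 35
UFP = 182

182


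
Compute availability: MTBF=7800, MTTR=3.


Availability = MTBF / (MTBF + MTTR)
Availability = 7800 / (7800 + 3)
Availability = 7800 / 7803
Availability = 99.9616%

99.9616%


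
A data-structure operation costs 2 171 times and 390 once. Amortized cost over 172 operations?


Formula: Amortized cost = Total cost / Operations
Total cost = (171 * 2) + (1 * 390)
Total cost = 342 + 390 = 732
Amortized = 732 / 172 = 4.2558

4.2558


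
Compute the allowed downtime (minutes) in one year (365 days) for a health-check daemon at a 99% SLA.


Formula: allowed downtime = period * (100 - SLA) / 100
Period (year (365 days)) = 525600 minutes
Unavailability fraction = (100 - 99.0) / 100
Allowed downtime = 525600 * (100 - 99.0) / 100
Allowed downtime = 5256.0 minutes

5256.0 minutes


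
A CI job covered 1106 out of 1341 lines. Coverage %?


Coverage = covered / total * 100
Coverage = 1106 / 1341 * 100
Coverage = 82.48%

82.48%


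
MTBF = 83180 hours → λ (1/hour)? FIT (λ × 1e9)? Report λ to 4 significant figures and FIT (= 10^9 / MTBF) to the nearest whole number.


Formula: λ = 1 / MTBF; FIT = λ × 1e9 = 1e9 / MTBF
λ = 1 / 83180 ≈ 1.202e-05 failures/hour
FIT = 1e9 / 83180 ≈ 12022 failures per 1e9 hours (nearest whole number)

λ = 1.202e-05 /h, FIT = 12022


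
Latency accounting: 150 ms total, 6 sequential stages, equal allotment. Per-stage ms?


Formula: per_stage = total_budget / stages
per_stage = 150 / 6
per_stage = 25.0 ms

25.0 ms


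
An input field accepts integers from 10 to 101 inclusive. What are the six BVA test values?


Range: [10, 101]
Boundaries: just below min, min, min+1, max-1, max, just above max
Values: [9, 10, 11, 100, 101, 102]

[9, 10, 11, 100, 101, 102]


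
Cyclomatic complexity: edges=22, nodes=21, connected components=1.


Formula: V(G) = E - N + 2P
V(G) = 22 - 21 + 2*1
V(G) = 1 + 2
V(G) = 3

3


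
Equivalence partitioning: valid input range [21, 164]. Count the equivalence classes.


Valid range: [21, 164]
Class 1: x < 21 — invalid
Class 2: 21 ≤ x ≤ 164 — valid
Class 3: x > 164 — invalid
Total equivalence classes: 3

3 equivalence classes


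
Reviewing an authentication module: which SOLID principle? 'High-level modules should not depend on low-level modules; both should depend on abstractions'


This describes the Dependency Inversion Principle (DIP)

Dependency Inversion Principle (DIP)


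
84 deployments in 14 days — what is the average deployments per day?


Formula: deployments per day = releases / days
= 84 / 14
= 6.0 deploys/day
(equivalently, 42.0 deploys/week)

6.0 deploys/day


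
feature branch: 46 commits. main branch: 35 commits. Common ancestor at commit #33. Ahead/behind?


Common ancestor: commit #33
feature commits after divergence: 46 - 33 = 13
main commits after divergence: 35 - 33 = 2
feature is 13 commits ahead of main
main is 2 commits ahead of feature

feature ahead: 13, main ahead: 2


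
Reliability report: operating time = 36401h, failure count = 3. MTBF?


Formula: MTBF = Total operating time / Number of failures
MTBF = 36401 / 3
MTBF = 12133.67 hours

12133.67 hours


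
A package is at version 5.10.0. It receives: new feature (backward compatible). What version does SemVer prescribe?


Current: 5.10.0
Change category: 'new feature (backward compatible)' → minor bump
SemVer rule: minor bump → increment MINOR, reset PATCH to 0 (MAJOR unchanged)
New: 5.11.0

5.11.0


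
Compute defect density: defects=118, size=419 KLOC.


Defect density = defects / KLOC
Defect density = 118 / 419
Defect density = 0.282 defects/KLOC

0.282 defects/KLOC


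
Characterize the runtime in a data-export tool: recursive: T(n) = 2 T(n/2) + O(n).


Reasoning: master theorem case 2 (merge-sort recurrence)
Complexity: O(n log n)

O(n log n)


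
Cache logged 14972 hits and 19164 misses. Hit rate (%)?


Formula: hit rate = hits / (hits + misses) * 100
hit rate = 14972 / (14972 + 19164) * 100
hit rate = 14972 / 34136 * 100
hit rate = 43.86%

43.86%


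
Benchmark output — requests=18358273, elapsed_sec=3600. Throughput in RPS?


Formula: throughput = requests / seconds
throughput = 18358273 / 3600
throughput = 5099.52 requests/second

5099.52 requests/second


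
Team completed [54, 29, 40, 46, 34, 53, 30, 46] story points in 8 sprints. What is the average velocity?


Formula: Avg velocity = Total points / Number of sprints
Points: [54, 29, 40, 46, 34, 53, 30, 46]
Sum = 54 + 29 + 40 + 46 + 34 + 53 + 30 + 46 = 332
Avg velocity = 332 / 8 = 41.5 points/sprint

41.5 points/sprint


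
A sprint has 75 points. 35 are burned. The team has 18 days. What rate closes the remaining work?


Formula: Required rate = Remaining points / Days left
Remaining = 75 - 35 = 40 points
Required rate = 40 / 18 = 2.22 points/day

2.22 points/day


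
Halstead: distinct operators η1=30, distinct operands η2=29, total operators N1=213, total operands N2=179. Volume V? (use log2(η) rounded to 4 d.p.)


Formula: V = N * log2(η), where N = N1 + N2 and η = η1 + η2
η = 30 + 29 = 59
N = 213 + 179 = 392
log2(59) ≈ 5.8826
V = 392 * 5.8826 = 2305.98

2305.98


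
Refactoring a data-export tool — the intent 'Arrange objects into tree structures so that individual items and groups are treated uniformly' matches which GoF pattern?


This matches the Composite pattern

Composite


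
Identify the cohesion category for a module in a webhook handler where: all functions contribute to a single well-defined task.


Reasoning: Best: single purpose
Type: Functional cohesion

Functional cohesion


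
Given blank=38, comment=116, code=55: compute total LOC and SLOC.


Total LOC = blank + comment + code
Total LOC = 38 + 116 + 55 = 209
SLOC (source only) = code = 55

Total LOC: 209, SLOC: 55


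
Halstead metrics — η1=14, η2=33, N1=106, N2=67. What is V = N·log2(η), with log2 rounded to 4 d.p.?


Formula: V = N * log2(η), where N = N1 + N2 and η = η1 + η2
η = 14 + 33 = 47
N = 106 + 67 = 173
log2(47) ≈ 5.5546
V = 173 * 5.5546 = 960.95

960.95


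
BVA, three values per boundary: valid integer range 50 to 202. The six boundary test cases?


Range: [50, 202]
Boundaries: just below min, min, min+1, max-1, max, just above max
Values: [49, 50, 51, 201, 202, 203]

[49, 50, 51, 201, 202, 203]


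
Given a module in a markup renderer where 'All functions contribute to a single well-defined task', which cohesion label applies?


Reasoning: Best: single purpose
Type: Functional cohesion

Functional cohesion


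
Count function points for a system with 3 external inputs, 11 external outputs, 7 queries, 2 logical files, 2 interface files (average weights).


UFP = EI*4 + EO*5 + EQ*4 + ILF*10 + EIF*7
UFP = 3*4 + 11*5 + 7*4 + 2*10 + 2*7
UFP = 12 + 55 + 28 + 20 + 14
UFP = 129

129


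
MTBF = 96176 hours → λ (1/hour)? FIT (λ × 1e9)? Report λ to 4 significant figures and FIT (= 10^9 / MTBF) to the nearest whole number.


Formula: λ = 1 / MTBF; FIT = λ × 1e9 = 1e9 / MTBF
λ = 1 / 96176 ≈ 1.040e-05 failures/hour
FIT = 1e9 / 96176 ≈ 10398 failures per 1e9 hours (nearest whole number)

λ = 1.040e-05 /h, FIT = 10398


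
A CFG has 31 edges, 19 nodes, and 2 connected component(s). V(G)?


Formula: V(G) = E - N + 2P
V(G) = 31 - 19 + 2*2
V(G) = 12 + 4
V(G) = 16

16


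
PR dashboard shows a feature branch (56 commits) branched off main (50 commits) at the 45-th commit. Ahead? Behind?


Common ancestor: commit #45
feature commits after divergence: 56 - 45 = 11
main commits after divergence: 50 - 45 = 5
feature is 11 commits ahead of main
main is 5 commits ahead of feature

feature ahead: 11, main ahead: 5


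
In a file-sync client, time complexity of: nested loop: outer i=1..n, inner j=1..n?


Reasoning: n iterations times n iterations
Complexity: O(n^2)

O(n^2)


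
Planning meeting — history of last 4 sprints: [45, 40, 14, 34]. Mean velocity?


Formula: Avg velocity = Total points / Number of sprints
Points: [45, 40, 14, 34]
Sum = 45 + 40 + 14 + 34 = 133
Avg velocity = 133 / 4 = 33.25 points/sprint

33.25 points/sprint


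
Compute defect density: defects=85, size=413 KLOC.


Defect density = defects / KLOC
Defect density = 85 / 413
Defect density = 0.206 defects/KLOC

0.206 defects/KLOC


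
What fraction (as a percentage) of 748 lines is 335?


Coverage = covered / total * 100
Coverage = 335 / 748 * 100
Coverage = 44.79%

44.79%


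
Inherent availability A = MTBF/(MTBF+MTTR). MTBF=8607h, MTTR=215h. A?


Availability = MTBF / (MTBF + MTTR)
Availability = 8607 / (8607 + 215)
Availability = 8607 / 8822
Availability = 97.5629%

97.5629%


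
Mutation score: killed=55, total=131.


Mutation score = killed / total * 100
Mutation score = 55 / 131 * 100
Mutation score = 41.98%

41.98%


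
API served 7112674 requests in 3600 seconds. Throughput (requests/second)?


Formula: throughput = requests / seconds
throughput = 7112674 / 3600
throughput = 1975.74 requests/second

1975.74 requests/second


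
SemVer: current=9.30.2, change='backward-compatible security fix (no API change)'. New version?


Current: 9.30.2
Change category: 'backward-compatible security fix (no API change)' → patch bump
SemVer rule: patch bump → increment PATCH (MAJOR and MINOR unchanged)
New: 9.30.3

9.30.3


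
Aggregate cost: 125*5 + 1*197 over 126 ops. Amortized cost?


Formula: Amortized cost = Total cost / Operations
Total cost = (125 * 5) + (1 * 197)
Total cost = 625 + 197 = 822
Amortized = 822 / 126 = 6.5238

6.5238


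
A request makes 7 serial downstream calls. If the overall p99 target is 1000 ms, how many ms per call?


Formula: per_stage = total_budget / stages
per_stage = 1000 / 7
per_stage = 142.86 ms

142.86 ms


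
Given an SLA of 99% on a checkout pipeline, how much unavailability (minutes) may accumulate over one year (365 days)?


Formula: allowed downtime = period * (100 - SLA) / 100
Period (year (365 days)) = 525600 minutes
Unavailability fraction = (100 - 99.0) / 100
Allowed downtime = 525600 * (100 - 99.0) / 100
Allowed downtime = 5256.0 minutes

5256.0 minutes


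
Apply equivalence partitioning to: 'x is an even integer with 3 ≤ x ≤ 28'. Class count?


Constraint: even integers in [3, 28]
Class 1: x < 3 — out-of-range invalid
Class 2: x in [3,28] but odd — wrong type invalid
Class 3: x in [3,28] and even — valid
Class 4: x > 28 — out-of-range invalid
Total equivalence classes: 4

4 equivalence classes


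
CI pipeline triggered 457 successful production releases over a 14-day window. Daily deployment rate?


Formula: deployments per day = releases / days
= 457 / 14
= 32.643 deploys/day
(equivalently, 228.5 deploys/week)

32.643 deploys/day


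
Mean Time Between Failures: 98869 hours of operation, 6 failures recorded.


Formula: MTBF = Total operating time / Number of failures
MTBF = 98869 / 6
MTBF = 16478.17 hours

16478.17 hours


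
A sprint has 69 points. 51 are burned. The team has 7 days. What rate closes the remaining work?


Formula: Required rate = Remaining points / Days left
Remaining = 69 - 51 = 18 points
Required rate = 18 / 7 = 2.57 points/day

2.57 points/day


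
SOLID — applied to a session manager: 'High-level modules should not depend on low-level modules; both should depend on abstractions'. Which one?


This describes the Dependency Inversion Principle (DIP)

Dependency Inversion Principle (DIP)


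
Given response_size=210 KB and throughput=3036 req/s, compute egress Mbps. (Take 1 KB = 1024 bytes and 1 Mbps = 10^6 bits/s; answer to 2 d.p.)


Formula: Mbps = payload_bytes * RPS * 8 / 1e6
Payload per request = 210 KB = 210 * 1024 = 215040 bytes
Total bytes/sec = 215040 * 3036 = 652861440
Total bits/sec = 652861440 * 8 = 5222891520
Mbps = 5222891520 / 1e6 = 5222.89

5222.89 Mbps


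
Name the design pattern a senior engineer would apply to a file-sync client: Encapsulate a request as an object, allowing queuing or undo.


This matches the Command pattern

Command


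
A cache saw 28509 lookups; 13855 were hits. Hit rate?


Formula: hit rate = hits / (hits + misses) * 100
hit rate = 13855 / (13855 + 14654) * 100
hit rate = 13855 / 28509 * 100
hit rate = 48.6%

48.6%


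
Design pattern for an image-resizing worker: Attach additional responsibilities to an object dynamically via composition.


This matches the Decorator pattern

Decorator


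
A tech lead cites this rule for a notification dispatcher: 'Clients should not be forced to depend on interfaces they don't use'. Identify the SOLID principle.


This describes the Interface Segregation Principle (ISP)

Interface Segregation Principle (ISP)


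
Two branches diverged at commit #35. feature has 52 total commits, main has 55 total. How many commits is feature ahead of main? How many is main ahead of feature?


Common ancestor: commit #35
feature commits after divergence: 52 - 35 = 17
main commits after divergence: 55 - 35 = 20
feature is 17 commits ahead of main
main is 20 commits ahead of feature

feature ahead: 17, main ahead: 20


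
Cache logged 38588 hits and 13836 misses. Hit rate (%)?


Formula: hit rate = hits / (hits + misses) * 100
hit rate = 38588 / (38588 + 13836) * 100
hit rate = 38588 / 52424 * 100
hit rate = 73.61%

73.61%


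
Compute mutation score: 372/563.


Mutation score = killed / total * 100
Mutation score = 372 / 563 * 100
Mutation score = 66.07%

66.07%


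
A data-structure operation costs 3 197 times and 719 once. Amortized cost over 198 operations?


Formula: Amortized cost = Total cost / Operations
Total cost = (197 * 3) + (1 * 719)
Total cost = 591 + 719 = 1310
Amortized = 1310 / 198 = 6.6162

6.6162


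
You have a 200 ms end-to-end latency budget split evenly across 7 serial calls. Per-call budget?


Formula: per_stage = total_budget / stages
per_stage = 200 / 7
per_stage = 28.57 ms

28.57 ms


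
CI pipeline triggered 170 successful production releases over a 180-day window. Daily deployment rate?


Formula: deployments per day = releases / days
= 170 / 180
= 0.944 deploys/day
(equivalently, 6.61 deploys/week)

0.944 deploys/day


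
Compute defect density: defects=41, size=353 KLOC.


Defect density = defects / KLOC
Defect density = 41 / 353
Defect density = 0.116 defects/KLOC

0.116 defects/KLOC


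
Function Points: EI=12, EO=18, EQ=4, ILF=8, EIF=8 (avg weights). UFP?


UFP = EI*4 + EO*5 + EQ*4 + ILF*10 + EIF*7
UFP = 12*4 + 18*5 + 4*4 + 8*10 + 8*7
UFP = 48 + 90 + 16 + 80 + 56
UFP = 290

290


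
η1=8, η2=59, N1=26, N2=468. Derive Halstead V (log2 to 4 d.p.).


Formula: V = N * log2(η), where N = N1 + N2 and η = η1 + η2
η = 8 + 59 = 67
N = 26 + 468 = 494
log2(67) ≈ 6.0661
V = 494 * 6.0661 = 2996.65

2996.65


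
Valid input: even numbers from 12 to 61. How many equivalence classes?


Constraint: even integers in [12, 61]
Class 1: x < 12 — out-of-range invalid
Class 2: x in [12,61] but odd — wrong type invalid
Class 3: x in [12,61] and even — valid
Class 4: x > 61 — out-of-range invalid
Total equivalence classes: 4

4 equivalence classes


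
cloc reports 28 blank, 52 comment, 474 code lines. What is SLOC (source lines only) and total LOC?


Total LOC = blank + comment + code
Total LOC = 28 + 52 + 474 = 554
SLOC (source only) = code = 474

Total LOC: 554, SLOC: 474


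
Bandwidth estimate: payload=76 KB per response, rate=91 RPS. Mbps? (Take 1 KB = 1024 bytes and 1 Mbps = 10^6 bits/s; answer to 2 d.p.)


Formula: Mbps = payload_bytes * RPS * 8 / 1e6
Payload per request = 76 KB = 76 * 1024 = 77824 bytes
Total bytes/sec = 77824 * 91 = 7081984
Total bits/sec = 7081984 * 8 = 56655872
Mbps = 56655872 / 1e6 = 56.66

56.66 Mbps


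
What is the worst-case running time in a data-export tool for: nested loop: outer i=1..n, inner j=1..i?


Reasoning: triangle: n(n+1)/2 ~ n^2/2
Complexity: O(n^2)

O(n^2)


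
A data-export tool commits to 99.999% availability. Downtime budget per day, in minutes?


Formula: allowed downtime = period * (100 - SLA) / 100
Period (day) = 1440 minutes
Unavailability fraction = (100 - 99.999) / 100
Allowed downtime = 1440 * (100 - 99.999) / 100
Allowed downtime = 0.0144 minutes

0.0144 minutes


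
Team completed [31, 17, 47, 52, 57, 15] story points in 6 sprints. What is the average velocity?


Formula: Avg velocity = Total points / Number of sprints
Points: [31, 17, 47, 52, 57, 15]
Sum = 31 + 17 + 47 + 52 + 57 + 15 = 219
Avg velocity = 219 / 6 = 36.5 points/sprint

36.5 points/sprint


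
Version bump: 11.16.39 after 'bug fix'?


Current: 11.16.39
Change category: 'bug fix' → patch bump
SemVer rule: patch bump → increment PATCH (MAJOR and MINOR unchanged)
New: 11.16.40

11.16.40


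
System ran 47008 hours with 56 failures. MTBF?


Formula: MTBF = Total operating time / Number of failures
MTBF = 47008 / 56
MTBF = 839.43 hours

839.43 hours


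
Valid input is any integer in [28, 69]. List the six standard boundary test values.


Range: [28, 69]
Boundaries: just below min, min, min+1, max-1, max, just above max
Values: [27, 28, 29, 68, 69, 70]

[27, 28, 29, 68, 69, 70]


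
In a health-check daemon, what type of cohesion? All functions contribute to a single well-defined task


Reasoning: Best: single purpose
Type: Functional cohesion

Functional cohesion


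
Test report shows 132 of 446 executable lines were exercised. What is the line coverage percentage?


Coverage = covered / total * 100
Coverage = 132 / 446 * 100
Coverage = 29.6%

29.6%


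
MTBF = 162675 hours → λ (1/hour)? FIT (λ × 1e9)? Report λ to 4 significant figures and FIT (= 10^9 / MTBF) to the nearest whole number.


Formula: λ = 1 / MTBF; FIT = λ × 1e9 = 1e9 / MTBF
λ = 1 / 162675 ≈ 6.147e-06 failures/hour
FIT = 1e9 / 162675 ≈ 6147 failures per 1e9 hours (nearest whole number)

λ = 6.147e-06 /h, FIT = 6147


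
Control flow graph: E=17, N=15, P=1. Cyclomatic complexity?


Formula: V(G) = E - N + 2P
V(G) = 17 - 15 + 2*1
V(G) = 2 + 2
V(G) = 4

4


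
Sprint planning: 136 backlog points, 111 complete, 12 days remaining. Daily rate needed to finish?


Formula: Required rate = Remaining points / Days left
Remaining = 136 - 111 = 25 points
Required rate = 25 / 12 = 2.08 points/day

2.08 points/day


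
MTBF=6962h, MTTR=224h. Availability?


Availability = MTBF / (MTBF + MTTR)
Availability = 6962 / (6962 + 224)
Availability = 6962 / 7186
Availability = 96.8828%

96.8828%


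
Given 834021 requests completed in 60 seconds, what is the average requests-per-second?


Formula: throughput = requests / seconds
throughput = 834021 / 60
throughput = 13900.35 requests/second

13900.35 requests/second


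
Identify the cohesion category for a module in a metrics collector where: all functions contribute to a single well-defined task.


Reasoning: Best: single purpose
Type: Functional cohesion

Functional cohesion


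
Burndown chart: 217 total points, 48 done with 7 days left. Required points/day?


Formula: Required rate = Remaining points / Days left
Remaining = 217 - 48 = 169 points
Required rate = 169 / 7 = 24.14 points/day

24.14 points/day


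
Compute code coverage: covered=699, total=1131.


Coverage = covered / total * 100
Coverage = 699 / 1131 * 100
Coverage = 61.8%

61.8%


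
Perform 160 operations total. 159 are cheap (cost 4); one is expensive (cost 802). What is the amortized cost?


Formula: Amortized cost = Total cost / Operations
Total cost = (159 * 4) + (1 * 802)
Total cost = 636 + 802 = 1438
Amortized = 1438 / 160 = 8.9875

8.9875


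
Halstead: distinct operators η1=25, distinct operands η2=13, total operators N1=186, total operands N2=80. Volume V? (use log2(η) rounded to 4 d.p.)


Formula: V = N * log2(η), where N = N1 + N2 and η = η1 + η2
η = 25 + 13 = 38
N = 186 + 80 = 266
log2(38) ≈ 5.2479
V = 266 * 5.2479 = 1395.94

1395.94


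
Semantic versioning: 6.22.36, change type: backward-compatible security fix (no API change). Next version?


Current: 6.22.36
Change category: 'backward-compatible security fix (no API change)' → patch bump
SemVer rule: patch bump → increment PATCH (MAJOR and MINOR unchanged)
New: 6.22.37

6.22.37


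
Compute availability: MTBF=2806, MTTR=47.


Availability = MTBF / (MTBF + MTTR)
Availability = 2806 / (2806 + 47)
Availability = 2806 / 2853
Availability = 98.3526%

98.3526%


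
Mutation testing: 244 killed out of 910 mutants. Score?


Mutation score = killed / total * 100
Mutation score = 244 / 910 * 100
Mutation score = 26.81%

26.81%


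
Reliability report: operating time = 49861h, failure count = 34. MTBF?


Formula: MTBF = Total operating time / Number of failures
MTBF = 49861 / 34
MTBF = 1466.5 hours

1466.5 hours


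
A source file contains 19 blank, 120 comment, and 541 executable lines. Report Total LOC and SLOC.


Total LOC = blank + comment + code
Total LOC = 19 + 120 + 541 = 680
SLOC (source only) = code = 541

Total LOC: 680, SLOC: 541


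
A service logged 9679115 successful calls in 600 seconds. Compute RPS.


Formula: throughput = requests / seconds
throughput = 9679115 / 600
throughput = 16131.86 requests/second

16131.86 requests/second


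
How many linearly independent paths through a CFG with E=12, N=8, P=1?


Formula: V(G) = E - N + 2P
V(G) = 12 - 8 + 2*1
V(G) = 4 + 2
V(G) = 6

6


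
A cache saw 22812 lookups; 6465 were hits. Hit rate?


Formula: hit rate = hits / (hits + misses) * 100
hit rate = 6465 / (6465 + 16347) * 100
hit rate = 6465 / 22812 * 100
hit rate = 28.34%

28.34%


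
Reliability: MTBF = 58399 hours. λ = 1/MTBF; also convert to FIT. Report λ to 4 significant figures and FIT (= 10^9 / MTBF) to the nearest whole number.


Formula: λ = 1 / MTBF; FIT = λ × 1e9 = 1e9 / MTBF
λ = 1 / 58399 ≈ 1.712e-05 failures/hour
FIT = 1e9 / 58399 ≈ 17124 failures per 1e9 hours (nearest whole number)

λ = 1.712e-05 /h, FIT = 17124


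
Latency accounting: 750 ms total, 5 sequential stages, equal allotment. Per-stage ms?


Formula: per_stage = total_budget / stages
per_stage = 750 / 5
per_stage = 150.0 ms

150.0 ms


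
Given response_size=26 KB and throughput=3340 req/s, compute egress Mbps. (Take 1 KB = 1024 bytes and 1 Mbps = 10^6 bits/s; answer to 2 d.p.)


Formula: Mbps = payload_bytes * RPS * 8 / 1e6
Payload per request = 26 KB = 26 * 1024 = 26624 bytes
Total bytes/sec = 26624 * 3340 = 88924160
Total bits/sec = 88924160 * 8 = 711393280
Mbps = 711393280 / 1e6 = 711.39

711.39 Mbps


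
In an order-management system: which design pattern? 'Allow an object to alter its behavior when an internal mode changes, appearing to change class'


This matches the State pattern

State


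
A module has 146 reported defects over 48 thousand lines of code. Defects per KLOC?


Defect density = defects / KLOC
Defect density = 146 / 48
Defect density = 3.042 defects/KLOC

3.042 defects/KLOC


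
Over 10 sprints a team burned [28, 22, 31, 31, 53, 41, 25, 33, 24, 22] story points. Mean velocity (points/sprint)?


Formula: Avg velocity = Total points / Number of sprints
Points: [28, 22, 31, 31, 53, 41, 25, 33, 24, 22]
Sum = 28 + 22 + 31 + 31 + 53 + 41 + 25 + 33 + 24 + 22 = 310
Avg velocity = 310 / 10 = 31.0 points/sprint

31.0 points/sprint


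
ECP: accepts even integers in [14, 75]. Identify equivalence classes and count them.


Constraint: even integers in [14, 75]
Class 1: x < 14 — out-of-range invalid
Class 2: x in [14,75] but odd — wrong type invalid
Class 3: x in [14,75] and even — valid
Class 4: x > 75 — out-of-range invalid
Total equivalence classes: 4

4 equivalence classes


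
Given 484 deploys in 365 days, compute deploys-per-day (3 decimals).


Formula: deployments per day = releases / days
= 484 / 365
= 1.326 deploys/day
(equivalently, 9.28 deploys/week)

1.326 deploys/day


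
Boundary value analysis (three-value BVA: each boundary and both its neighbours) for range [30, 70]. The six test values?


Range: [30, 70]
Boundaries: just below min, min, min+1, max-1, max, just above max
Values: [29, 30, 31, 69, 70, 71]

[29, 30, 31, 69, 70, 71]


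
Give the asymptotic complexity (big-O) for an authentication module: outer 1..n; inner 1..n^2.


Reasoning: n times n^2
Complexity: O(n^3)

O(n^3)


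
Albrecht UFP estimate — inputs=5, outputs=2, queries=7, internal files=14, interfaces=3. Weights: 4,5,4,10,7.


UFP = EI*4 + EO*5 + EQ*4 + ILF*10 + EIF*7
UFP = 5*4 + 2*5 + 7*4 + 14*10 + 3*7
UFP = 20 + 10 + 28 + 140 + 21
UFP = 219

219
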